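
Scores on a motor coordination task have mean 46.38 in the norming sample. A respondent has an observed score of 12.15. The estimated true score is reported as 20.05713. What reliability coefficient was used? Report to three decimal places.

0.769

T̂ = ρX + (1 − ρ)μ  ⇒  T̂ − μ = ρ(X − μ)
ρ = (T̂ − μ)/(X − μ) = (20.05713 − 46.38) / (12.15 − 46.38) = -26.32287 / -34.23 = 0.76900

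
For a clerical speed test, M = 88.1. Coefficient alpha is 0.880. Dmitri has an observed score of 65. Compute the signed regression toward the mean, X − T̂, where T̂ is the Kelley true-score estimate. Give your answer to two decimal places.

-2.77

T̂ = 0.880(65) + 0.120(88.1) = 57.200 + 10.5720 = 67.7720 → 67.772
X − T̂ = 65 − 67.772 = -2.772 → -2.77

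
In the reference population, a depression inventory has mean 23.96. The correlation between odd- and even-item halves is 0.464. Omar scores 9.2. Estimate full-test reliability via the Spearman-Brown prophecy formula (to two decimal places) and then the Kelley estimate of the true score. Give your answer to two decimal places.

14.66

Spearman-Brown: ρ = 2r/(1 + r) = 2(0.464)/(1 + 0.464) = 0.9280/1.464 = 0.6339 → 0.63
T̂ = ρX + (1 − ρ)μ
  = 0.63 × 9.2 + 0.37 × 23.96
  = 5.796 + 8.8652
  = 14.661
  ≈ 14.66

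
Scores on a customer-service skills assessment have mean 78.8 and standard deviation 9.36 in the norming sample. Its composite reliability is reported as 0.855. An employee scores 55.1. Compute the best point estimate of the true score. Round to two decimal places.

58.54

T̂ = 0.855(55.1) + 0.145(78.8) = 47.1105 + 11.4260 = 58.537 → 58.54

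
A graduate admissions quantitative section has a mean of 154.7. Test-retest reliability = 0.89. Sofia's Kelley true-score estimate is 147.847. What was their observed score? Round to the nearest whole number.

147

T̂ = ρX + (1 − ρ)μ  ⇒  X = (T̂ − (1 − ρ)μ) / ρ
X = (147.847 − 0.11 × 154.7) / 0.89 = (147.847 − 17.017) / 0.89 = 130.830 / 0.89 = 147.00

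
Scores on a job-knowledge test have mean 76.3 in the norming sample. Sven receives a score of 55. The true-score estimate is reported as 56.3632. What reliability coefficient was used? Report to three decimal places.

0.936

T̂ = ρX + (1 − ρ)μ  ⇒  T̂ − μ = ρ(X − μ)
ρ = (T̂ − μ)/(X − μ) = (56.3632 − 76.3) / (55 − 76.3) = -19.9368 / -21.3 = 0.93600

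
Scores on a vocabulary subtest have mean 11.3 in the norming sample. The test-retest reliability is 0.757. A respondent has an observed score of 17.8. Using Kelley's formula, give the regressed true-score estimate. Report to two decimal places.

T̂ = ρX + (1 − ρ)μ
  = 0.757 × 17.8 + 0.243 × 11.3
  = 13.4746 + 2.7459
  = 16.221
  ≈ 16.22

16.22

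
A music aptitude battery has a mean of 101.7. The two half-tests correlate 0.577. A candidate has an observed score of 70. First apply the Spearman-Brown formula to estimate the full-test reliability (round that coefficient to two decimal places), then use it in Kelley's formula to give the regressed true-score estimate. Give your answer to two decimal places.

Spearman-Brown: ρ = 2r/(1 + r) = 2(0.577)/(1 + 0.577) = 1.1540/1.577 = 0.7318 → 0.73
T̂ = 0.73(70) + 0.27(101.7) = 51.10 + 27.459 = 78.559 → 78.56

78.56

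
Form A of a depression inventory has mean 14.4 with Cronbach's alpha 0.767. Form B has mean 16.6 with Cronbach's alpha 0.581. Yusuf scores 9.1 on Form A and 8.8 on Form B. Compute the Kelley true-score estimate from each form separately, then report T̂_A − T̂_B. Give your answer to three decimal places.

-1.733

T̂_A = 0.767(9.1) + 0.233(14.4) = 10.33490
T̂_B = 0.581(8.8) + 0.419(16.6) = 12.06820
T̂_A − T̂_B = -1.73330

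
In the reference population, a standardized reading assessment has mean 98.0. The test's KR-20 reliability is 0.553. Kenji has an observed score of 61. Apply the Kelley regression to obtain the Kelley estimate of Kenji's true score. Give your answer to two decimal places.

T̂ = 0.553(61) + 0.447(98.0) = 33.733 + 43.8060 = 77.539 → 77.54

77.54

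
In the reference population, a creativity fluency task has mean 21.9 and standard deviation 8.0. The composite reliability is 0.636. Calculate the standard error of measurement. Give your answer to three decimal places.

4.827

SEM = SD · √(1 − ρ) = 8.0 × √0.364 = 8.0 × 0.6033 = 4.8266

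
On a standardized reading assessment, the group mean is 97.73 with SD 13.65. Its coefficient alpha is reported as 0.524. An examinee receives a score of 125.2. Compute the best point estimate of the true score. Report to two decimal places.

T̂ = ρX + (1 − ρ)μ
  = 0.524 × 125.2 + 0.476 × 97.73
  = 65.6048 + 46.51948
  = 112.124
  ≈ 112.12

112.12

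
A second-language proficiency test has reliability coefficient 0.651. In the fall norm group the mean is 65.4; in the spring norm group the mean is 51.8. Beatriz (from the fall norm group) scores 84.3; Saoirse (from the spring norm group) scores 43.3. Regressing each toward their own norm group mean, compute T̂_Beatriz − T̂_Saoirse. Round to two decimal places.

T̂_Beatriz = 0.651(84.3) + 0.349(65.4) = 77.7039
T̂_Saoirse = 0.651(43.3) + 0.349(51.8) = 46.2665
Difference = 77.7039 − 46.2665 = 31.4374

31.44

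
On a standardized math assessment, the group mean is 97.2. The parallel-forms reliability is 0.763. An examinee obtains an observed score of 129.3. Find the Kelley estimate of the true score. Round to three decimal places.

T̂ = 0.763(129.3) + 0.237(97.2) = 98.6559 + 23.0364 = 121.6923 → 121.692

121.692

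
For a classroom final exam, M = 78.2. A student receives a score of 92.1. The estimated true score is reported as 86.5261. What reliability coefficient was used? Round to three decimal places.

0.599

T̂ = ρX + (1 − ρ)μ  ⇒  T̂ − μ = ρ(X − μ)
ρ = (T̂ − μ)/(X − μ) = (86.5261 − 78.2) / (92.1 − 78.2) = 8.3261 / 13.9 = 0.59900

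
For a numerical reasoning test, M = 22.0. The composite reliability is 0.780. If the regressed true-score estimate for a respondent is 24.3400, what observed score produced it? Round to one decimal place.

T̂ = ρX + (1 − ρ)μ  ⇒  X = (T̂ − (1 − ρ)μ) / ρ
X = (24.3400 − 0.220 × 22.0) / 0.780 = (24.3400 − 4.8400) / 0.780 = 19.5000 / 0.780 = 25.000

25.0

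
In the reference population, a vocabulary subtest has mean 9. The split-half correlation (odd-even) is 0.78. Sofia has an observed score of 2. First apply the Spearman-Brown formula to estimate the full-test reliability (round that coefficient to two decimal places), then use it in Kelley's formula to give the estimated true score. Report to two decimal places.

Spearman-Brown: ρ = 2r/(1 + r) = 2(0.78)/(1 + 0.78) = 1.560/1.78 = 0.8764 → 0.88
T̂ = 0.88(2) + 0.12(9) = 1.76 + 1.08 = 2.840 → 2.84

2.84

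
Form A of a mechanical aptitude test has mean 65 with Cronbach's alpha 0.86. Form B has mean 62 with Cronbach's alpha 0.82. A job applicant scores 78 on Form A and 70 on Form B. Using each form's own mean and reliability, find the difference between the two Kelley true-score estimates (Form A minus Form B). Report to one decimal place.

7.6

T̂_A = 0.86(78) + 0.14(65) = 76.180
T̂_B = 0.82(70) + 0.18(62) = 68.560
T̂_A − T̂_B = 7.620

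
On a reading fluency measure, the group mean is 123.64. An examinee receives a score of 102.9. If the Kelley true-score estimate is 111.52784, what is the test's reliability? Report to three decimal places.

T̂ = ρX + (1 − ρ)μ  ⇒  T̂ − μ = ρ(X − μ)
ρ = (T̂ − μ)/(X − μ) = (111.52784 − 123.64) / (102.9 − 123.64) = -12.11216 / -20.74 = 0.58400

0.584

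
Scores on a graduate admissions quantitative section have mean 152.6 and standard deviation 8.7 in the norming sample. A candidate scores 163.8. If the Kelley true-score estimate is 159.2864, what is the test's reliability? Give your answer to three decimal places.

0.597

T̂ = ρX + (1 − ρ)μ  ⇒  T̂ − μ = ρ(X − μ)
ρ = (T̂ − μ)/(X − μ) = (159.2864 − 152.6) / (163.8 − 152.6) = 6.6864 / 11.2 = 0.59700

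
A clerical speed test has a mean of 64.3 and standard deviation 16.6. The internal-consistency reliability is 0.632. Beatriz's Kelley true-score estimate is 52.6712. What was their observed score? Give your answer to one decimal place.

45.9

T̂ = ρX + (1 − ρ)μ  ⇒  X = (T̂ − (1 − ρ)μ) / ρ
X = (52.6712 − 0.368 × 64.3) / 0.632 = (52.6712 − 23.6624) / 0.632 = 29.0088 / 0.632 = 45.900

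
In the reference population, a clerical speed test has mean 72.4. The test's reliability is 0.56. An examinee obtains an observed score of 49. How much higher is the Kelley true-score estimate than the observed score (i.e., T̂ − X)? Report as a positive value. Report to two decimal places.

10.30

T̂ = 0.56(49) + 0.44(72.4) = 27.44 + 31.856 = 59.2960 → 59.296
T̂ − X = 59.296 − 49 = 10.296 → 10.30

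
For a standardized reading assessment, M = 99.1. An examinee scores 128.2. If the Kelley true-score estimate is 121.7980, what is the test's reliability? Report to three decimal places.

0.780

T̂ = ρX + (1 − ρ)μ  ⇒  T̂ − μ = ρ(X − μ)
ρ = (T̂ − μ)/(X − μ) = (121.7980 − 99.1) / (128.2 − 99.1) = 22.6980 / 29.1 = 0.78000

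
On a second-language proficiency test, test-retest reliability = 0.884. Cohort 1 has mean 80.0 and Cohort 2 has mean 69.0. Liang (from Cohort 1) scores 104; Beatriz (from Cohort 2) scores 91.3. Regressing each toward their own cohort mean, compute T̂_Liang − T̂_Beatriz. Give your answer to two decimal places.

T̂_Liang = 0.884(104) + 0.116(80.0) = 101.2160
T̂_Beatriz = 0.884(91.3) + 0.116(69.0) = 88.7132
Difference = 101.2160 − 88.7132 = 12.5028

12.50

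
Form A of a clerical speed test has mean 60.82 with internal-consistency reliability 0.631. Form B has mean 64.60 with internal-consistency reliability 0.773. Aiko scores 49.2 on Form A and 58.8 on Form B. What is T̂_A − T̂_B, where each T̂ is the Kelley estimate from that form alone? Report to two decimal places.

T̂_A = 0.631(49.2) + 0.369(60.82) = 53.4878
T̂_B = 0.773(58.8) + 0.227(64.60) = 60.1166
T̂_A − T̂_B = -6.6288

-6.63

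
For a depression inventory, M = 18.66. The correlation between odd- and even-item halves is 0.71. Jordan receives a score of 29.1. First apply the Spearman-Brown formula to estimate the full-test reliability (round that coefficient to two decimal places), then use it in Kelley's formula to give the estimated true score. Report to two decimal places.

27.33

Spearman-Brown: ρ = 2r/(1 + r) = 2(0.71)/(1 + 0.71) = 1.420/1.71 = 0.8304 → 0.83
T̂ = 0.83(29.1) + 0.17(18.66) = 24.153 + 3.1722 = 27.325 → 27.33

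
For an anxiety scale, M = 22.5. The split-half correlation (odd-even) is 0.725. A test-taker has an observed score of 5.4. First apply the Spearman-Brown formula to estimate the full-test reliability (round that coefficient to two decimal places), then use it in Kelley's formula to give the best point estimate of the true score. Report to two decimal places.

8.14

Spearman-Brown: ρ = 2r/(1 + r) = 2(0.725)/(1 + 0.725) = 1.4500/1.725 = 0.8406 → 0.84
T̂ = 0.84(5.4) + 0.16(22.5) = 4.536 + 3.600 = 8.136 → 8.14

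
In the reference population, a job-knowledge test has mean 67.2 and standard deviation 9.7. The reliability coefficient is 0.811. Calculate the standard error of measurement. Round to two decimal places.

4.22

SEM = SD · √(1 − ρ) = 9.7 × √0.189 = 9.7 × 0.4347 = 4.217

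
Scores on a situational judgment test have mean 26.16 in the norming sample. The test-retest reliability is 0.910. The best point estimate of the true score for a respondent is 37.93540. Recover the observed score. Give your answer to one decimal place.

39.1

T̂ = ρX + (1 − ρ)μ  ⇒  X = (T̂ − (1 − ρ)μ) / ρ
X = (37.93540 − 0.090 × 26.16) / 0.910 = (37.93540 − 2.35440) / 0.910 = 35.58100 / 0.910 = 39.100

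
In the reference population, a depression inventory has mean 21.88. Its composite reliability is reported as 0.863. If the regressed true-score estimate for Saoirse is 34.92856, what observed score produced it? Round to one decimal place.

37.0

T̂ = ρX + (1 − ρ)μ  ⇒  X = (T̂ − (1 − ρ)μ) / ρ
X = (34.92856 − 0.137 × 21.88) / 0.863 = (34.92856 − 2.99756) / 0.863 = 31.93100 / 0.863 = 37.000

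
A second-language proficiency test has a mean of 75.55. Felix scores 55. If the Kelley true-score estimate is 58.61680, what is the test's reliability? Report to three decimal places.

0.824

T̂ = ρX + (1 − ρ)μ  ⇒  T̂ − μ = ρ(X − μ)
ρ = (T̂ − μ)/(X − μ) = (58.61680 − 75.55) / (55 − 75.55) = -16.93320 / -20.55 = 0.82400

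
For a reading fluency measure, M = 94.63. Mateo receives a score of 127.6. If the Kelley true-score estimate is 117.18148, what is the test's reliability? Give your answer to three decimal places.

0.684

T̂ = ρX + (1 − ρ)μ  ⇒  T̂ − μ = ρ(X − μ)
ρ = (T̂ − μ)/(X − μ) = (117.18148 − 94.63) / (127.6 − 94.63) = 22.55148 / 32.97 = 0.68400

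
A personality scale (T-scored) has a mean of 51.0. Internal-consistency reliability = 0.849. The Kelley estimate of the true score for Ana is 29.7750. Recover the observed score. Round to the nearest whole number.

T̂ = ρX + (1 − ρ)μ  ⇒  X = (T̂ − (1 − ρ)μ) / ρ
X = (29.7750 − 0.151 × 51.0) / 0.849 = (29.7750 − 7.7010) / 0.849 = 22.0740 / 0.849 = 26.00

26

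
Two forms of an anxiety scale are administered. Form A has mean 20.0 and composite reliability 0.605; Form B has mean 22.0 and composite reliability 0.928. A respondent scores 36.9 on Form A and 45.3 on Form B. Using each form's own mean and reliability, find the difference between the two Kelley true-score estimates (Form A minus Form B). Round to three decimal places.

T̂_A = 0.605(36.9) + 0.395(20.0) = 30.22450
T̂_B = 0.928(45.3) + 0.072(22.0) = 43.62240
T̂_A − T̂_B = -13.39790

-13.398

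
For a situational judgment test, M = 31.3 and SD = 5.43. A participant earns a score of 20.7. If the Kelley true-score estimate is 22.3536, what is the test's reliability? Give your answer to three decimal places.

T̂ = ρX + (1 − ρ)μ  ⇒  T̂ − μ = ρ(X − μ)
ρ = (T̂ − μ)/(X − μ) = (22.3536 − 31.3) / (20.7 − 31.3) = -8.9464 / -10.6 = 0.84400

0.844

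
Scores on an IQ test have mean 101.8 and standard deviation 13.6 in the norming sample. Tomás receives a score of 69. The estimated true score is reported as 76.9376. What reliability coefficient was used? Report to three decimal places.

T̂ = ρX + (1 − ρ)μ  ⇒  T̂ − μ = ρ(X − μ)
ρ = (T̂ − μ)/(X − μ) = (76.9376 − 101.8) / (69 − 101.8) = -24.8624 / -32.8 = 0.75800

0.758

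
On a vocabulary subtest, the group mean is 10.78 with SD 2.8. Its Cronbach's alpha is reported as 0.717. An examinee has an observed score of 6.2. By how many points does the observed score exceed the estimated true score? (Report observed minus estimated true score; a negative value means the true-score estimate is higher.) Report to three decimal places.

-1.296

T̂ = ρX + (1 − ρ)μ
  = 0.717 × 6.2 + 0.283 × 10.78
  = 4.4454 + 3.05074
  = 7.49614
  ≈ 7.4961
X − T̂ = 6.2 − 7.4961 = -1.2961 → -1.296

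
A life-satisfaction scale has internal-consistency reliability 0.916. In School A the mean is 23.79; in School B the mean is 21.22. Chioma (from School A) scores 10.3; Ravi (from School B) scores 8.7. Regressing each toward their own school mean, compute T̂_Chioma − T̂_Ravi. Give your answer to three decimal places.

T̂_Chioma = 0.916(10.3) + 0.084(23.79) = 11.43316
T̂_Ravi = 0.916(8.7) + 0.084(21.22) = 9.75168
Difference = 11.43316 − 9.75168 = 1.68148

1.681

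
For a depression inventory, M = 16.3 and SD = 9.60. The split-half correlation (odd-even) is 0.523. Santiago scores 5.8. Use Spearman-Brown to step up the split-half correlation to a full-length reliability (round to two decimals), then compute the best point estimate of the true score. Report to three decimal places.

Spearman-Brown: ρ = 2r/(1 + r) = 2(0.523)/(1 + 0.523) = 1.0460/1.523 = 0.6868 → 0.69
T̂ = ρX + (1 − ρ)μ
  = 0.69 × 5.8 + 0.31 × 16.3
  = 4.002 + 5.053
  = 9.0550
  ≈ 9.055

9.055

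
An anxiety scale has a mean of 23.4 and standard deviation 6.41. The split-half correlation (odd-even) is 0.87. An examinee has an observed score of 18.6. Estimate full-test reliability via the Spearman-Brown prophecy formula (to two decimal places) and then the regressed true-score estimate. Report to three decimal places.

18.936

Spearman-Brown: ρ = 2r/(1 + r) = 2(0.87)/(1 + 0.87) = 1.740/1.87 = 0.9305 → 0.93
T̂ = ρX + (1 − ρ)μ
  = 0.93 × 18.6 + 0.07 × 23.4
  = 17.298 + 1.638
  = 18.9360
  ≈ 18.936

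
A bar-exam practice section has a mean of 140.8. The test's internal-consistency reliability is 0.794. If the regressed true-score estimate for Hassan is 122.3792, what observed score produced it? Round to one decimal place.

T̂ = ρX + (1 − ρ)μ  ⇒  X = (T̂ − (1 − ρ)μ) / ρ
X = (122.3792 − 0.206 × 140.8) / 0.794 = (122.3792 − 29.0048) / 0.794 = 93.3744 / 0.794 = 117.600

117.6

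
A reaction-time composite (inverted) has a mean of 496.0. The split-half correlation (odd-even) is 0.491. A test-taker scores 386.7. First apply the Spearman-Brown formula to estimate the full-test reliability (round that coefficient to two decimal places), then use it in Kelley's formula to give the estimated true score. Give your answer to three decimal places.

Spearman-Brown: ρ = 2r/(1 + r) = 2(0.491)/(1 + 0.491) = 0.9820/1.491 = 0.6586 → 0.66
T̂ = 0.66(386.7) + 0.34(496.0) = 255.222 + 168.640 = 423.8620 → 423.862

423.862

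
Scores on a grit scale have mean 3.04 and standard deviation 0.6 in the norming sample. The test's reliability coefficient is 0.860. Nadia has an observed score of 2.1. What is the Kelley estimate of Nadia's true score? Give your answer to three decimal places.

2.232

T̂ = 0.860(2.1) + 0.140(3.04) = 1.8060 + 0.42560 = 2.2316 → 2.232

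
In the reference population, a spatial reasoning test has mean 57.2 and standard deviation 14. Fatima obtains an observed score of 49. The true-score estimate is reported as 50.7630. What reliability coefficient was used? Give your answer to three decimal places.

0.785

T̂ = ρX + (1 − ρ)μ  ⇒  T̂ − μ = ρ(X − μ)
ρ = (T̂ − μ)/(X − μ) = (50.7630 − 57.2) / (49 − 57.2) = -6.4370 / -8.2 = 0.78500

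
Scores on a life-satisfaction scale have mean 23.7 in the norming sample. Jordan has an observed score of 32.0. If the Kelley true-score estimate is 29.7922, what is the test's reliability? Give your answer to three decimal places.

0.734

T̂ = ρX + (1 − ρ)μ  ⇒  T̂ − μ = ρ(X − μ)
ρ = (T̂ − μ)/(X − μ) = (29.7922 − 23.7) / (32.0 − 23.7) = 6.0922 / 8.3 = 0.73400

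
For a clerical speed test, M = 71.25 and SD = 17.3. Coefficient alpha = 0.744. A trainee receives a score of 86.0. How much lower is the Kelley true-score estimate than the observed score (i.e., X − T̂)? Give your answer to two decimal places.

3.78

T̂ = ρX + (1 − ρ)μ
  = 0.744 × 86.0 + 0.256 × 71.25
  = 63.9840 + 18.24000
  = 82.2240
  ≈ 82.224
X − T̂ = 86.0 − 82.224 = 3.776 → 3.78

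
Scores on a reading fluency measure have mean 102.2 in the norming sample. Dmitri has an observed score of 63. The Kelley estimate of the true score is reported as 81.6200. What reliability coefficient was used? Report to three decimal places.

T̂ = ρX + (1 − ρ)μ  ⇒  T̂ − μ = ρ(X − μ)
ρ = (T̂ − μ)/(X − μ) = (81.6200 − 102.2) / (63 − 102.2) = -20.5800 / -39.2 = 0.52500

0.525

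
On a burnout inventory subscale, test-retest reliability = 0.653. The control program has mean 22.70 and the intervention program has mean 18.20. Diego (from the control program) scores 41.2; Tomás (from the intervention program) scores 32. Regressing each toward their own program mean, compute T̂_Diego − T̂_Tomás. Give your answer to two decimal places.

7.57

T̂_Diego = 0.653(41.2) + 0.347(22.70) = 34.7805
T̂_Tomás = 0.653(32) + 0.347(18.20) = 27.2114
Difference = 34.7805 − 27.2114 = 7.5691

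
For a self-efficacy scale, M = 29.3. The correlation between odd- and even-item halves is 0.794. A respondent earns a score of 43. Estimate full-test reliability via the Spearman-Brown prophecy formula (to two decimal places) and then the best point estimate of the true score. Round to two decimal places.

Spearman-Brown: ρ = 2r/(1 + r) = 2(0.794)/(1 + 0.794) = 1.5880/1.794 = 0.8852 → 0.89
Regress the observed score toward the mean by the unreliability: T̂ = 0.89·43 + 0.11·29.3 = 38.27 + 3.223 = 41.493.

41.49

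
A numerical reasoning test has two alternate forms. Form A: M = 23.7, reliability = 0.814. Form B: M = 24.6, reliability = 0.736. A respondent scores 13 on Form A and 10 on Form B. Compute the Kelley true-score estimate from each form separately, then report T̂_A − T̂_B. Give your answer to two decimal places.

1.14

T̂_A = 0.814(13) + 0.186(23.7) = 14.9902
T̂_B = 0.736(10) + 0.264(24.6) = 13.8544
T̂_A − T̂_B = 1.1358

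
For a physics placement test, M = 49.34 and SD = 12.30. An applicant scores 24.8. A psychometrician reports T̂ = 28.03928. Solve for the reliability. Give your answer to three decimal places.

0.868

T̂ = ρX + (1 − ρ)μ  ⇒  T̂ − μ = ρ(X − μ)
ρ = (T̂ − μ)/(X − μ) = (28.03928 − 49.34) / (24.8 − 49.34) = -21.30072 / -24.54 = 0.86800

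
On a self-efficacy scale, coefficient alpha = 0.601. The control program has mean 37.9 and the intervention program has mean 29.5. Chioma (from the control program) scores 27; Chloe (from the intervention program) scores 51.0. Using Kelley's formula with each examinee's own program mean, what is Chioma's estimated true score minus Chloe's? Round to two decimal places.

T̂_Chioma = 0.601(27) + 0.399(37.9) = 31.3491
T̂_Chloe = 0.601(51.0) + 0.399(29.5) = 42.4215
Difference = 31.3491 − 42.4215 = -11.0724

-11.07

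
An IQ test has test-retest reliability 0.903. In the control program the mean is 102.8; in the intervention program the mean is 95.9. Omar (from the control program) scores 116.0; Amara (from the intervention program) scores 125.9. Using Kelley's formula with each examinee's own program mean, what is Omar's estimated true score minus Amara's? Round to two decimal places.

T̂_Omar = 0.903(116.0) + 0.097(102.8) = 114.7196
T̂_Amara = 0.903(125.9) + 0.097(95.9) = 122.9900
Difference = 114.7196 − 122.9900 = -8.2704

-8.27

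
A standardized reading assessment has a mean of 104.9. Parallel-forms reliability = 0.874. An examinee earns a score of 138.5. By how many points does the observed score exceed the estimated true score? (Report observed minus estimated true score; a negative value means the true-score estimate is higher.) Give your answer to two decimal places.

Regress the observed score toward the mean by the unreliability: T̂ = 0.874·138.5 + 0.126·104.9 = 121.0490 + 13.2174 = 134.2664.
X − T̂ = 138.5 − 134.266 = 4.234 → 4.23

4.23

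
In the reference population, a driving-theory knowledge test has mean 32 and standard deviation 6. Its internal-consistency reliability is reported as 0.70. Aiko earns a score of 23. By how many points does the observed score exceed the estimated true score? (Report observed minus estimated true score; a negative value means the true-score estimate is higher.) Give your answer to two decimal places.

T̂ = ρX + (1 − ρ)μ
  = 0.70 × 23 + 0.30 × 32
  = 16.10 + 9.60
  = 25.7000
  ≈ 25.700
X − T̂ = 23 − 25.700 = -2.700 → -2.70

-2.70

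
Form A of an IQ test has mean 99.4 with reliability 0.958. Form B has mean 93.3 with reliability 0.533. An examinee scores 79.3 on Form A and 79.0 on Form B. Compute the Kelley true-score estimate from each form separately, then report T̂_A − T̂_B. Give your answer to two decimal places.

T̂_A = 0.958(79.3) + 0.042(99.4) = 80.1442
T̂_B = 0.533(79.0) + 0.467(93.3) = 85.6781
T̂_A − T̂_B = -5.5339

-5.53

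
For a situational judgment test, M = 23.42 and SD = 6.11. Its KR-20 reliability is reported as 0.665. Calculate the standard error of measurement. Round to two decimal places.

SEM = SD · √(1 − ρ) = 6.11 × √0.335 = 6.11 × 0.5788 = 3.536

3.54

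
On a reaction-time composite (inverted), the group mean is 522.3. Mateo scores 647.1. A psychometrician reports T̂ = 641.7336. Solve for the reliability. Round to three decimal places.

0.957

T̂ = ρX + (1 − ρ)μ  ⇒  T̂ − μ = ρ(X − μ)
ρ = (T̂ − μ)/(X − μ) = (641.7336 − 522.3) / (647.1 − 522.3) = 119.4336 / 124.8 = 0.95700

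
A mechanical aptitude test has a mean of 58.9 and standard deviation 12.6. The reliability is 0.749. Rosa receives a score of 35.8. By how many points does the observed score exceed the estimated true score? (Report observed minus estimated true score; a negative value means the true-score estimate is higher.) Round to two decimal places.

T̂ = 0.749(35.8) + 0.251(58.9) = 26.8142 + 14.7839 = 41.5981 → 41.598
X − T̂ = 35.8 − 41.598 = -5.798 → -5.80

-5.80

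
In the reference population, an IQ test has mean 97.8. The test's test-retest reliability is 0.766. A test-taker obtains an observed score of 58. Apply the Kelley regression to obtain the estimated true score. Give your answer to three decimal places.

T̂ = ρX + (1 − ρ)μ
  = 0.766 × 58 + 0.234 × 97.8
  = 44.428 + 22.8852
  = 67.3132
  ≈ 67.313

67.313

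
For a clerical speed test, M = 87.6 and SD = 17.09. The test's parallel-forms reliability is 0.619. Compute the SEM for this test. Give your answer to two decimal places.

SEM = SD · √(1 − ρ) = 17.09 × √0.381 = 17.09 × 0.6173 = 10.549

10.55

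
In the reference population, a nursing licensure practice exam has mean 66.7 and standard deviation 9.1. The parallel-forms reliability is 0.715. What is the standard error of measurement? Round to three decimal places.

4.858

SEM = SD · √(1 − ρ) = 9.1 × √0.285 = 9.1 × 0.5339 = 4.8581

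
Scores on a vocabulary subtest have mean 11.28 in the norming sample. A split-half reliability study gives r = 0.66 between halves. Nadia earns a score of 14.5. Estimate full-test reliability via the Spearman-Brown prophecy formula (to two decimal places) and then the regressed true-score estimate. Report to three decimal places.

13.856

Spearman-Brown: ρ = 2r/(1 + r) = 2(0.66)/(1 + 0.66) = 1.320/1.66 = 0.7952 → 0.80
T̂ = 0.80(14.5) + 0.20(11.28) = 11.600 + 2.2560 = 13.8560 → 13.856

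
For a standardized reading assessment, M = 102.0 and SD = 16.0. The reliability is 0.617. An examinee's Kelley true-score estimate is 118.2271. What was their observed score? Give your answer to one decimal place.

T̂ = ρX + (1 − ρ)μ  ⇒  X = (T̂ − (1 − ρ)μ) / ρ
X = (118.2271 − 0.383 × 102.0) / 0.617 = (118.2271 − 39.0660) / 0.617 = 79.1611 / 0.617 = 128.300

128.3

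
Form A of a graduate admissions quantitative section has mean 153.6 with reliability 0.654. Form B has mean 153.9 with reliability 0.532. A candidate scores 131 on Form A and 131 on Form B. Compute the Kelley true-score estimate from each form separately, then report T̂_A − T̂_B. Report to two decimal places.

-2.90

T̂_A = 0.654(131) + 0.346(153.6) = 138.8196
T̂_B = 0.532(131) + 0.468(153.9) = 141.7172
T̂_A − T̂_B = -2.8976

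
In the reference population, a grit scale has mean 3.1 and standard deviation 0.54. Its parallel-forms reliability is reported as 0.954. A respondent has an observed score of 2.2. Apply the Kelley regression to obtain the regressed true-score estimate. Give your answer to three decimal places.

Kelley's formula gives T̂ = 0.954·2.2 + 0.046·3.1 = 2.0988 + 0.1426 = 2.2414.

2.241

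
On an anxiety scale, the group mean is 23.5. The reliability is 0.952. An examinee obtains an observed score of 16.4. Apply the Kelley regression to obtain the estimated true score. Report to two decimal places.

16.74

Kelley's formula gives T̂ = 0.952·16.4 + 0.048·23.5 = 15.6128 + 1.1280 = 16.741.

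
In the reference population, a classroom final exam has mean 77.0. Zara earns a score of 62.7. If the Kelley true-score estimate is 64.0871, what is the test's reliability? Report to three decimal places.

T̂ = ρX + (1 − ρ)μ  ⇒  T̂ − μ = ρ(X − μ)
ρ = (T̂ − μ)/(X − μ) = (64.0871 − 77.0) / (62.7 − 77.0) = -12.9129 / -14.3 = 0.90300

0.903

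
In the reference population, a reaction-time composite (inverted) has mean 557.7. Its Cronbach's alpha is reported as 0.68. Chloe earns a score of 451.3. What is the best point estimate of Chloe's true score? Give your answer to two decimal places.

485.35

T̂ = 0.68(451.3) + 0.32(557.7) = 306.884 + 178.464 = 485.348 → 485.35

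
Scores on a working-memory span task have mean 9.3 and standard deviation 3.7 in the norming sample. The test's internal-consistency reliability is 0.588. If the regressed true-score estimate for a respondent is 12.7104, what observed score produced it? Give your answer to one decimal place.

T̂ = ρX + (1 − ρ)μ  ⇒  X = (T̂ − (1 − ρ)μ) / ρ
X = (12.7104 − 0.412 × 9.3) / 0.588 = (12.7104 − 3.8316) / 0.588 = 8.8788 / 0.588 = 15.100

15.1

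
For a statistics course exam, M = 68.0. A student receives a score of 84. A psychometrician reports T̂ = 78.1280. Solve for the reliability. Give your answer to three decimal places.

0.633

T̂ = ρX + (1 − ρ)μ  ⇒  T̂ − μ = ρ(X − μ)
ρ = (T̂ − μ)/(X − μ) = (78.1280 − 68.0) / (84 − 68.0) = 10.1280 / 16.0 = 0.63300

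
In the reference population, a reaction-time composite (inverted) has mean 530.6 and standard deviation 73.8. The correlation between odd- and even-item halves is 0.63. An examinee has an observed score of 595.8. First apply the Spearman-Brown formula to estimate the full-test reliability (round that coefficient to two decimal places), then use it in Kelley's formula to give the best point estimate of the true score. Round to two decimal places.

580.80

Spearman-Brown: ρ = 2r/(1 + r) = 2(0.63)/(1 + 0.63) = 1.260/1.63 = 0.7730 → 0.77
T̂ = 0.77(595.8) + 0.23(530.6) = 458.766 + 122.038 = 580.804 → 580.80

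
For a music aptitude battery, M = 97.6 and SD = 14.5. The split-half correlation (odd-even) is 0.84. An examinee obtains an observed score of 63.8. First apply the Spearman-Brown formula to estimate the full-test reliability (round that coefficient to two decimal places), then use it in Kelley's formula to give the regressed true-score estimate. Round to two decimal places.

Spearman-Brown: ρ = 2r/(1 + r) = 2(0.84)/(1 + 0.84) = 1.680/1.84 = 0.9130 → 0.91
T̂ = ρX + (1 − ρ)μ
  = 0.91 × 63.8 + 0.09 × 97.6
  = 58.058 + 8.784
  = 66.842
  ≈ 66.84

66.84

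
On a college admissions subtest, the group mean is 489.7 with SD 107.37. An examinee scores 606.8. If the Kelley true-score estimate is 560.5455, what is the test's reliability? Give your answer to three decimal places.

0.605

T̂ = ρX + (1 − ρ)μ  ⇒  T̂ − μ = ρ(X − μ)
ρ = (T̂ − μ)/(X − μ) = (560.5455 − 489.7) / (606.8 − 489.7) = 70.8455 / 117.1 = 0.60500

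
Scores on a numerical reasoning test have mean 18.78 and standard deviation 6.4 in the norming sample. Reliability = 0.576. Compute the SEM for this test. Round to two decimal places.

4.17

SEM = SD · √(1 − ρ) = 6.4 × √0.424 = 6.4 × 0.6512 = 4.167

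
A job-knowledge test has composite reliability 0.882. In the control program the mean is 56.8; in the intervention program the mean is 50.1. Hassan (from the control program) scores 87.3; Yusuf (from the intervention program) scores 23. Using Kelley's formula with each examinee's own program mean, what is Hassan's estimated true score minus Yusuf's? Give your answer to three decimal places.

57.503

T̂_Hassan = 0.882(87.3) + 0.118(56.8) = 83.70100
T̂_Yusuf = 0.882(23) + 0.118(50.1) = 26.19780
Difference = 83.70100 − 26.19780 = 57.50320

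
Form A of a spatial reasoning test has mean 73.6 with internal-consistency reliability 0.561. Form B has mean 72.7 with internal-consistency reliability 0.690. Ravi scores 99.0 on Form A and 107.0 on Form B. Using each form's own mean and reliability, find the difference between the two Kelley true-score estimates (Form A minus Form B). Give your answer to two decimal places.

T̂_A = 0.561(99.0) + 0.439(73.6) = 87.8494
T̂_B = 0.690(107.0) + 0.310(72.7) = 96.3670
T̂_A − T̂_B = -8.5176

-8.52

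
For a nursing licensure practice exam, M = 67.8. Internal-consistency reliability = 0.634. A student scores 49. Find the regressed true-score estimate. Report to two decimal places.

55.88

T̂ = ρX + (1 − ρ)μ
  = 0.634 × 49 + 0.366 × 67.8
  = 31.066 + 24.8148
  = 55.881
  ≈ 55.88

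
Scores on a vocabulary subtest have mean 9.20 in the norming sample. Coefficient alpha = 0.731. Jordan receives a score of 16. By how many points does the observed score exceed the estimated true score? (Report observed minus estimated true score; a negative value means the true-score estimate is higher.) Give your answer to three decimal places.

1.829

T̂ = 0.731(16) + 0.269(9.20) = 11.696 + 2.47480 = 14.17080 → 14.1708
X − T̂ = 16 − 14.1708 = 1.8292 → 1.829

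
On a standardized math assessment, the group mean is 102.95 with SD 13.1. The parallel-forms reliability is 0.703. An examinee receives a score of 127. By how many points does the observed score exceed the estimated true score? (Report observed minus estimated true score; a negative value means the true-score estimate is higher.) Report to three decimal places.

7.143

Regress the observed score toward the mean by the unreliability: T̂ = 0.703·127 + 0.297·102.95 = 89.281 + 30.57615 = 119.85715.
X − T̂ = 127 − 119.8571 = 7.1429 → 7.143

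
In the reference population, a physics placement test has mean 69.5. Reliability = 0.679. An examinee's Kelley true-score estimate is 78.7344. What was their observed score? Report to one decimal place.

83.1

T̂ = ρX + (1 − ρ)μ  ⇒  X = (T̂ − (1 − ρ)μ) / ρ
X = (78.7344 − 0.321 × 69.5) / 0.679 = (78.7344 − 22.3095) / 0.679 = 56.4249 / 0.679 = 83.100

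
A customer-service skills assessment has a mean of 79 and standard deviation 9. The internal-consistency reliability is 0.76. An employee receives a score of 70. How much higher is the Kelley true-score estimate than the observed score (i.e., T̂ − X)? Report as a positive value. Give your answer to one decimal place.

2.2

Weight the observed score by reliability and the mean by (1 − reliability): T̂ = 0.76·70 + 0.24·79 = 53.20 + 18.96 = 72.160.
T̂ − X = 72.16 − 70 = 2.16 → 2.2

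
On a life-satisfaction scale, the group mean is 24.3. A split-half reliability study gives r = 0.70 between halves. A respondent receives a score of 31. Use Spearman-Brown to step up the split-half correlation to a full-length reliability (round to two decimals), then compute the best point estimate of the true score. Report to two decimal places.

Spearman-Brown: ρ = 2r/(1 + r) = 2(0.70)/(1 + 0.70) = 1.400/1.70 = 0.8235 → 0.82
T̂ = 0.82(31) + 0.18(24.3) = 25.42 + 4.374 = 29.794 → 29.79

29.79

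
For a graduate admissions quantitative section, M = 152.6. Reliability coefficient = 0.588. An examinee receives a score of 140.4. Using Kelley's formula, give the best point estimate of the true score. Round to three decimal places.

145.426

T̂ = 0.588(140.4) + 0.412(152.6) = 82.5552 + 62.8712 = 145.4264 → 145.426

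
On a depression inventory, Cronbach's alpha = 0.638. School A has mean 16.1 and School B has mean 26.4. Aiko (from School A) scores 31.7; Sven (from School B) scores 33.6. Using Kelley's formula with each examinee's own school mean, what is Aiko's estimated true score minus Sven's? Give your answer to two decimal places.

T̂_Aiko = 0.638(31.7) + 0.362(16.1) = 26.0528
T̂_Sven = 0.638(33.6) + 0.362(26.4) = 30.9936
Difference = 26.0528 − 30.9936 = -4.9408

-4.94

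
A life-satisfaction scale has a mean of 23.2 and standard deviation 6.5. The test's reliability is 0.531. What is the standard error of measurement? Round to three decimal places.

SEM = SD · √(1 − ρ) = 6.5 × √0.469 = 6.5 × 0.6848 = 4.4514

4.451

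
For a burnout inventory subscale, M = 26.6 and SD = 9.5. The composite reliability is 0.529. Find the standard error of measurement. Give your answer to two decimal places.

SEM = SD · √(1 − ρ) = 9.5 × √0.471 = 9.5 × 0.6863 = 6.520

6.52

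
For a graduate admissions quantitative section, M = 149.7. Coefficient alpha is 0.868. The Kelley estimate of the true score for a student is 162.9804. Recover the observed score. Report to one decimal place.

T̂ = ρX + (1 − ρ)μ  ⇒  X = (T̂ − (1 − ρ)μ) / ρ
X = (162.9804 − 0.132 × 149.7) / 0.868 = (162.9804 − 19.7604) / 0.868 = 143.2200 / 0.868 = 165.000

165.0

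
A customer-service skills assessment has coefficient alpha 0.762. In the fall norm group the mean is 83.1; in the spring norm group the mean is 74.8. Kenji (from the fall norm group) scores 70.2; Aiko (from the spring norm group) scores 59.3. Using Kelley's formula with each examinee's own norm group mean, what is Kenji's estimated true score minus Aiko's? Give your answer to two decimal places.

T̂_Kenji = 0.762(70.2) + 0.238(83.1) = 73.2702
T̂_Aiko = 0.762(59.3) + 0.238(74.8) = 62.9890
Difference = 73.2702 − 62.9890 = 10.2812

10.28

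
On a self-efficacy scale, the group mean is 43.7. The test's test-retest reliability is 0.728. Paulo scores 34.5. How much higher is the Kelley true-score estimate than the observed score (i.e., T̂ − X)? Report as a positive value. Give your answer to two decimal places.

2.50

Weight the observed score by reliability and the mean by (1 − reliability): T̂ = 0.728·34.5 + 0.272·43.7 = 25.1160 + 11.8864 = 37.0024.
T̂ − X = 37.002 − 34.5 = 2.502 → 2.50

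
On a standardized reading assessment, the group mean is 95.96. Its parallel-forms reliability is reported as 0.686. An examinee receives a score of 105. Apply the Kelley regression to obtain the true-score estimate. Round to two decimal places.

102.16

T̂ = ρX + (1 − ρ)μ
  = 0.686 × 105 + 0.314 × 95.96
  = 72.030 + 30.13144
  = 102.161
  ≈ 102.16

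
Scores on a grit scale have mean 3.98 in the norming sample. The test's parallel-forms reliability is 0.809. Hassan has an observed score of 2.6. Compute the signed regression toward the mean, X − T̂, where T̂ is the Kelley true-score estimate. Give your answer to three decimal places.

-0.264

T̂ = ρX + (1 − ρ)μ
  = 0.809 × 2.6 + 0.191 × 3.98
  = 2.1034 + 0.76018
  = 2.86358
  ≈ 2.8636
X − T̂ = 2.6 − 2.8636 = -0.2636 → -0.264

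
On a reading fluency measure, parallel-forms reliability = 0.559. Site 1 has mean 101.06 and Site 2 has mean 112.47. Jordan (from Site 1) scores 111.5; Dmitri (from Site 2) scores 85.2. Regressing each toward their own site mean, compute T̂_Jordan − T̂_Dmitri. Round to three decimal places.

T̂_Jordan = 0.559(111.5) + 0.441(101.06) = 106.89596
T̂_Dmitri = 0.559(85.2) + 0.441(112.47) = 97.22607
Difference = 106.89596 − 97.22607 = 9.66989

9.670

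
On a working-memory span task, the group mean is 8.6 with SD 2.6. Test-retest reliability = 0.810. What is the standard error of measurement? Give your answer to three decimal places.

SEM = SD · √(1 − ρ) = 2.6 × √0.190 = 2.6 × 0.4359 = 1.1333

1.133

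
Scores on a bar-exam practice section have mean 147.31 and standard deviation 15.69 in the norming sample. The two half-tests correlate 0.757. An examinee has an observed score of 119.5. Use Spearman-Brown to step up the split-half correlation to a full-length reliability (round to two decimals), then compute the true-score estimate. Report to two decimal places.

123.39

Spearman-Brown: ρ = 2r/(1 + r) = 2(0.757)/(1 + 0.757) = 1.5140/1.757 = 0.8617 → 0.86
T̂ = 0.86(119.5) + 0.14(147.31) = 102.770 + 20.6234 = 123.393 → 123.39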